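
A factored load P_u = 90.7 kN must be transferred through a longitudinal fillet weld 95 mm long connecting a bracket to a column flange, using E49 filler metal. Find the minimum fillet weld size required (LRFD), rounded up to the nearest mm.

E49XX → F_EXX = 490 MPa.
Total weld length L = 95 mm.
Required throat t_e = P_u / (φ × 0.6 F_EXX × L) = 90.7 / (0.75 × 0.6 × 490 × 95 × 10⁻³) = 4.33 mm.
Required leg w = t_e / 0.707 = 6.124 mm → use 7 mm.

w = 7 mm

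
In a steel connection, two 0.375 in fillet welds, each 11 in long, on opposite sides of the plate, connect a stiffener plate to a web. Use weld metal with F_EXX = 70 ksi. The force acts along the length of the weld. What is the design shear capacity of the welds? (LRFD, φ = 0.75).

φR_n ≈ 184 kips

Effective throat t_e = 0.707 × 0.375 = 0.2651 in.
Total length L = 22 in; A_we = 0.2651 × 22 = 5.833 in².
F_nw = 0.6 F_EXX = 0.6 × 70 = 42 ksi.
φR_n = 0.75 × 42 × 5.833 = 183.7 kips.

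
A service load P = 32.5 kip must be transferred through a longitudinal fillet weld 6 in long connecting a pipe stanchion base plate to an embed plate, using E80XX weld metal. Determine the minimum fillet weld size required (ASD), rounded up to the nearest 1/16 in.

E80XX → F_EXX = 80 ksi.
Total weld length L = 6 in.
Required throat t_e = P × Ω / (0.6 F_EXX × L) = 32.5 × 2.0 / (0.6 × 80 × 6) = 0.2257 in.
Required leg w = t_e / 0.707 = 0.3192 in → use 3/8 in.

w = 3/8 in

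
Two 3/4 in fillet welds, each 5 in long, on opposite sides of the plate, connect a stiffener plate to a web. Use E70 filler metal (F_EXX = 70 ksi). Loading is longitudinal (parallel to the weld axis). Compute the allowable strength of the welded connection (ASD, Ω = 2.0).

R_n/Ω ≈ 111 kip

Effective throat t_e = 0.707 × 0.75 = 0.5302 in.
Total length L = 10 in; A_we = 0.5302 × 10 = 5.303 in².
F_nw = 0.6 F_EXX = 0.6 × 70 = 42 ksi.
R_n = 42 × 5.303 = 222.7 kip; R_n/Ω = 222.7/2.0 = 111.4 kip.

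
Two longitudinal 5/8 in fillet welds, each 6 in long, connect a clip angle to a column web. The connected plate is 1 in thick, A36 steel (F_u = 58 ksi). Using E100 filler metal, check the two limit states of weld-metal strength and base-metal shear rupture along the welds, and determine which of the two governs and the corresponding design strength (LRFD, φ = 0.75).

φR_n ≈ 239 kip (weld metal governs)

E100XX → F_EXX = 100 ksi.
t_e = 0.707 × 0.625 = 0.4419 in; L = 12 in.
Weld metal: φR_n = 0.75 × 0.6 × 100 × 0.4419 × 12 = 238.6 kip.
Base metal (shear rupture): φR_n = 0.75 × 0.6 × 58 × 1 × 12 = 313.2 kip.
Governing: weld metal.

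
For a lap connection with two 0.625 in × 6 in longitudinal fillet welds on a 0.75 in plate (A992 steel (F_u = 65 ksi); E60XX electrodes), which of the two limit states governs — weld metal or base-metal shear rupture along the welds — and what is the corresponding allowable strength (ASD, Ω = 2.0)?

E60XX → F_EXX = 60 ksi.
t_e = 0.707 × 0.625 = 0.4419 in; L = 12 in.
Weld metal: R_n/Ω = (1/2.0) × 0.6 × 60 × 0.4419 × 12 = 95.44 kip.
Base metal (shear rupture): R_n/Ω = (1/2.0) × 0.6 × 65 × 0.75 × 12 = 175.5 kip.
Governing: weld metal.

R_n/Ω ≈ 95.4 kip (weld metal governs)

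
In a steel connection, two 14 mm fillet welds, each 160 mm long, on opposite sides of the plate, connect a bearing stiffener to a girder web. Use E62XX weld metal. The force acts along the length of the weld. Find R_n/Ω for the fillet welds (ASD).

E62XX → F_EXX = 620 MPa.
Effective throat t_e = 0.707 × 14 = 9.898 mm.
Total length L = 320 mm; A_we = 9.898 × 320 = 3167 mm².
F_nw = 0.6 F_EXX = 0.6 × 620 = 372 MPa.
R_n = 372 × 3167 × 10⁻³ = 1178 kN; R_n/Ω = 1178/2.0 = 589.1 kN.

R_n/Ω ≈ 589 kN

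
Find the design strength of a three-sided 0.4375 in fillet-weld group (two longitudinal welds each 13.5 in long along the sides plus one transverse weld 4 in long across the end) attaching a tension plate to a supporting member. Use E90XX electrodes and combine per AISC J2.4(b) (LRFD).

φR_n ≈ 388 kip

E90XX → F_EXX = 90 ksi.
t_e = 0.707 × 0.4375 = 0.3093 in.
R_nwl = 0.6 × 90 × 0.3093 × 27 = 451 kip (longitudinal, 2 welds).
R_nwt = 0.6 × 90 × 0.3093 × 4 = 66.81 kip (transverse, base value).
(i) R_nwl + R_nwt = 517.8 kip; (ii) 0.85 R_nwl + 1.5 R_nwt = 483.5 kip.
R_n = max = 517.8 kip [governs: (i)]; φR_n = 388.3 kip.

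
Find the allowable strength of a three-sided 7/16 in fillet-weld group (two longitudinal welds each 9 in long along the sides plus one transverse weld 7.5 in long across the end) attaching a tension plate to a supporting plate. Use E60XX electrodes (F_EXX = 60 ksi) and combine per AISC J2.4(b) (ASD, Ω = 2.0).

t_e = 0.707 × 0.4375 = 0.3093 in.
R_nwl = 0.6 × 60 × 0.3093 × 18 = 200.4 kip (longitudinal, 2 welds).
R_nwt = 0.6 × 60 × 0.3093 × 7.5 = 83.51 kip (transverse, base value).
(i) R_nwl + R_nwt = 283.9 kip; (ii) 0.85 R_nwl + 1.5 R_nwt = 295.6 kip.
R_n = max = 295.6 kip [governs: (ii)]; R_n/Ω = 147.8 kip.

R_n/Ω ≈ 148 kip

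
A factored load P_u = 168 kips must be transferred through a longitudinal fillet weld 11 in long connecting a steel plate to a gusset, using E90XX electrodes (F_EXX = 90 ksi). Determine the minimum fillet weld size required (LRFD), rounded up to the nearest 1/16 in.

w = 9/16 in

Total weld length L = 11 in.
Required throat t_e = P_u / (φ × 0.6 F_EXX × L) = 168 / (0.75 × 0.6 × 90 × 11) = 0.3771 in.
Required leg w = t_e / 0.707 = 0.5334 in → use 9/16 in.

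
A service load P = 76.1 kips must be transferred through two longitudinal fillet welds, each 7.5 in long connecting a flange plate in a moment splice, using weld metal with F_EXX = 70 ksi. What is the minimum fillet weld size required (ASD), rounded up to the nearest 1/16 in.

Total weld length L = 15 in.
Required throat t_e = P × Ω / (0.6 F_EXX × L) = 76.1 × 2.0 / (0.6 × 70 × 15) = 0.2416 in.
Required leg w = t_e / 0.707 = 0.3417 in → use 3/8 in.

w = 3/8 in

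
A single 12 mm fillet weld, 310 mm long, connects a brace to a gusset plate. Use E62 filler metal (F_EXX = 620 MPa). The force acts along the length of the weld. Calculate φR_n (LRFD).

Effective throat t_e = 0.707 × 12 = 8.484 mm.
Total length L = 310 mm; A_we = 8.484 × 310 = 2630 mm².
F_nw = 0.6 F_EXX = 0.6 × 620 = 372 MPa.
φR_n = 0.75 × 372 × 2630 × 10⁻³ = 733.8 kN.

φR_n ≈ 734 kN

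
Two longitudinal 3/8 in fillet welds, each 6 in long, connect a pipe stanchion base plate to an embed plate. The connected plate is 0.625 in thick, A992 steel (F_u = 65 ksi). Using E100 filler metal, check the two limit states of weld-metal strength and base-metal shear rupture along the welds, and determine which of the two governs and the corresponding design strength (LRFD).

φR_n ≈ 143 kips (weld metal governs)

E100XX → F_EXX = 100 ksi.
t_e = 0.707 × 0.375 = 0.2651 in; L = 12 in.
Weld metal: φR_n = 0.75 × 0.6 × 100 × 0.2651 × 12 = 143.2 kips.
Base metal (shear rupture): φR_n = 0.75 × 0.6 × 65 × 0.625 × 12 = 219.4 kips.
Governing: weld metal.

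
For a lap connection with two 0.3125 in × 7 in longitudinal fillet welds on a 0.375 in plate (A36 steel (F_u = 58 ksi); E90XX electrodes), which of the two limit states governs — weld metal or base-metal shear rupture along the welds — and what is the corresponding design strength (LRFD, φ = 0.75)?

φR_n ≈ 125 kips (weld metal governs)

E90XX → F_EXX = 90 ksi.
t_e = 0.707 × 0.3125 = 0.2209 in; L = 14 in.
Weld metal: φR_n = 0.75 × 0.6 × 90 × 0.2209 × 14 = 125.3 kips.
Base metal (shear rupture): φR_n = 0.75 × 0.6 × 58 × 0.375 × 14 = 137 kips.
Governing: weld metal.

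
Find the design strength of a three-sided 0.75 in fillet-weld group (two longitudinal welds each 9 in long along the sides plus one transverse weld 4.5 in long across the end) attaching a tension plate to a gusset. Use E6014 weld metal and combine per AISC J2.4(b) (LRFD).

φR_n ≈ 322 kip

E60XX → F_EXX = 60 ksi.
t_e = 0.707 × 0.75 = 0.5302 in.
R_nwl = 0.6 × 60 × 0.5302 × 18 = 343.6 kip (longitudinal, 2 welds).
R_nwt = 0.6 × 60 × 0.5302 × 4.5 = 85.9 kip (transverse, base value).
(i) R_nwl + R_nwt = 429.5 kip; (ii) 0.85 R_nwl + 1.5 R_nwt = 420.9 kip.
R_n = max = 429.5 kip [governs: (i)]; φR_n = 322.1 kip.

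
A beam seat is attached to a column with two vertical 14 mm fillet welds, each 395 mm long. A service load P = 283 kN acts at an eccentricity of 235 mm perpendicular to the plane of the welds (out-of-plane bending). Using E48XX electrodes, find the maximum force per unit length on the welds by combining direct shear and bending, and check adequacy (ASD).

f_max ≈ 1330 N/mm; adequate

E48XX → F_EXX = 480 MPa.
L_w = 2 × 395 = 790 mm; section modulus (unit throat) S = 2 × L²/6 = 52010 mm².
Direct shear f_v = P/L_w = 283×10³/790 = 358.2 N/mm.
Moment M = P × e = 283×10³ × 235 = 66505000 N·mm; bending f_b = M/S = 1279 N/mm.
f_max = √(f_v² + f_b²) = √(358.2² + 1279²) = 1328 N/mm.
r_n/Ω = (1/2.0) × 0.6 × 480 × (0.707 × 14) = 1425 N/mm → adequate.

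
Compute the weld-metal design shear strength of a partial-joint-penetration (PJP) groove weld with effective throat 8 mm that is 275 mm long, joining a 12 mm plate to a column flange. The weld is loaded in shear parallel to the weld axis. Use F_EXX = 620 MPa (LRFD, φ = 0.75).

Effective throat (given) t_e = 8 mm.
A_we = 8 × 275 = 2200 mm².
F_nw = 0.6 F_EXX = 372 MPa.
φR_n = 0.75 × 372 × 2200 × 10⁻³ = 613.8 kN.

φR_n ≈ 614 kN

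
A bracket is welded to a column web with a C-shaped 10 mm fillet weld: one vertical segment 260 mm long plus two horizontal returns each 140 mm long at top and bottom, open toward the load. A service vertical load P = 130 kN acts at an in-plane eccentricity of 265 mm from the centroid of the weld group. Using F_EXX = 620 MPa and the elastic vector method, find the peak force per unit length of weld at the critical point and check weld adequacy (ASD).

Total weld length L_w = 540 mm. Treat welds as unit-width lines.
Centroid: x̄ = 2×140×70 / 540 = 36.3 mm from the vertical weld.
Polar moment about centroid: J = I_x + I_y = [260³/12 + 2×140×130²] + [260×36.3² + 2(140³/12 + 140×33.7²)] = 7315000 mm³.
Direct shear f_v = P/L_w = 130×10³ / 540 = 240.7 N/mm (vertical).
Torsion M = P·e = 130×10³ × 265 = 34450000 N·mm.
Critical point at (x, y) = (103.7, 130) from centroid. f_tx = M·y/J = 612.3 N/mm; f_ty = M·x/J = 488.4 N/mm.
Resultant f_max = √[f_tx² + (f_v + f_ty)²] = √[612.3² + (240.7 + 488.4)²] = 952.1 N/mm.
Capacity per unit length: r_n/Ω = (1/2.0) × 0.6 × 620 × (0.707 × 10) = 1315 N/mm.
952.1 ≤ 1315 → adequate.

f_max ≈ 952 N/mm; adequate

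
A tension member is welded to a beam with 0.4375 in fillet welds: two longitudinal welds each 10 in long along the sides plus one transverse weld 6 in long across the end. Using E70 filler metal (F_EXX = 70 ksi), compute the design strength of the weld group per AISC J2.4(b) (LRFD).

φR_n ≈ 253 kip

t_e = 0.707 × 0.4375 = 0.3093 in.
R_nwl = 0.6 × 70 × 0.3093 × 20 = 259.8 kip (longitudinal, 2 welds).
R_nwt = 0.6 × 70 × 0.3093 × 6 = 77.95 kip (transverse, base value).
(i) R_nwl + R_nwt = 337.8 kip; (ii) 0.85 R_nwl + 1.5 R_nwt = 337.8 kip.
R_n = max = 337.8 kip [governs: (ii)]; φR_n = 253.3 kip.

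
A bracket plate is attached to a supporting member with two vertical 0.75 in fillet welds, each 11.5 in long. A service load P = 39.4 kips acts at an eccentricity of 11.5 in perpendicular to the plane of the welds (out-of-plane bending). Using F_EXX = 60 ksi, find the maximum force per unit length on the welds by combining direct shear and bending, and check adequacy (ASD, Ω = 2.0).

f_max ≈ 10.4 kip/in; NOT adequate

L_w = 2 × 11.5 = 23 in; section modulus (unit throat) S = 2 × L²/6 = 44.08 in².
Direct shear f_v = P/L_w = 39.4/23 = 1.713 kip/in.
Moment M = P × e = 39.4 × 11.5 = 453.1 kip·in; bending f_b = M/S = 10.28 kip/in.
f_max = √(f_v² + f_b²) = √(1.713² + 10.28²) = 10.42 kip/in.
r_n/Ω = (1/2.0) × 0.6 × 60 × (0.707 × 0.75) = 9.544 kip/in → NOT adequate.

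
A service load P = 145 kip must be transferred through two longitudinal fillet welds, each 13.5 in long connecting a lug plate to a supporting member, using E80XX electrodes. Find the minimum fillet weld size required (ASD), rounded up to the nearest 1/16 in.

E80XX → F_EXX = 80 ksi.
Total weld length L = 27 in.
Required throat t_e = P × Ω / (0.6 F_EXX × L) = 145 × 2.0 / (0.6 × 80 × 27) = 0.2238 in.
Required leg w = t_e / 0.707 = 0.3165 in → use 3/8 in.

w = 3/8 in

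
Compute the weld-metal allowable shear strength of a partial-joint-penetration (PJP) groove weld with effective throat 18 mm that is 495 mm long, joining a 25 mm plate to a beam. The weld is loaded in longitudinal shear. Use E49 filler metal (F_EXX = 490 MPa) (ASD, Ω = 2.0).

R_n/Ω ≈ 1310 kN

Effective throat (given) t_e = 18 mm.
A_we = 18 × 495 = 8910 mm².
F_nw = 0.6 F_EXX = 294 MPa.
R_n/Ω = (294 × 8910) / 2.0 × 10⁻³ = 1310 kN.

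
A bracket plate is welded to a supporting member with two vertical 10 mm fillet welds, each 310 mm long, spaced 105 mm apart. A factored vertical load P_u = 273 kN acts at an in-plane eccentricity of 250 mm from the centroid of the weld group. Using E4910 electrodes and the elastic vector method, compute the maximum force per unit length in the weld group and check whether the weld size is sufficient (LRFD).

f_max ≈ 1860 N/mm; NOT adequate

E49XX → F_EXX = 490 MPa.
Total weld length L_w = 620 mm. Treat welds as unit-width lines.
Polar moment about centroid: J = 2[d³/12 + d(b/2)²] = 2[310³/12 + 310×52.5²] = 6674000 mm³.
Direct shear f_v = P/L_w = 273×10³ / 620 = 440.3 N/mm (vertical).
Torsion M = P·e = 273×10³ × 250 = 68250000 N·mm.
Critical point at (x, y) = (52.5, 155) from centroid. f_tx = M·y/J = 1585 N/mm; f_ty = M·x/J = 536.9 N/mm.
Resultant f_max = √[f_tx² + (f_v + f_ty)²] = √[1585² + (440.3 + 536.9)²] = 1862 N/mm.
Capacity per unit length: φr_n = 0.75 × 0.6 × 490 × (0.707 × 10) = 1559 N/mm.
1862 > 1559 → NOT adequate.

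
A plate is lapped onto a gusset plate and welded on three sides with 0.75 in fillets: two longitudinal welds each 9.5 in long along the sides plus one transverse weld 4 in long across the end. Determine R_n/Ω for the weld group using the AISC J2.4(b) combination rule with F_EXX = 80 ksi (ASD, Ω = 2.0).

t_e = 0.707 × 0.75 = 0.5302 in.
R_nwl = 0.6 × 80 × 0.5302 × 19 = 483.6 kips (longitudinal, 2 welds).
R_nwt = 0.6 × 80 × 0.5302 × 4 = 101.8 kips (transverse, base value).
(i) R_nwl + R_nwt = 585.4 kips; (ii) 0.85 R_nwl + 1.5 R_nwt = 563.8 kips.
R_n = max = 585.4 kips [governs: (i)]; R_n/Ω = 292.7 kips.

R_n/Ω ≈ 293 kips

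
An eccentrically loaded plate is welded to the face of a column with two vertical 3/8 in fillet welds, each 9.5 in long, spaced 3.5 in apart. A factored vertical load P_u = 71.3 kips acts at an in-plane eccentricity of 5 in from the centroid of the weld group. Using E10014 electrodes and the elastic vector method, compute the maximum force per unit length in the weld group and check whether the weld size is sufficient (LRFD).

f_max ≈ 10.9 kip/in; adequate

E100XX → F_EXX = 100 ksi.
Total weld length L_w = 19 in. Treat welds as unit-width lines.
Polar moment about centroid: J = 2[d³/12 + d(b/2)²] = 2[9.5³/12 + 9.5×1.75²] = 201.1 in³.
Direct shear f_v = P/L_w = 71.3 / 19 = 3.753 kip/in (vertical).
Torsion M = P·e = 71.3 × 5 = 356.5 kip·in.
Critical point at (x, y) = (1.75, 4.75) from centroid. f_tx = M·y/J = 8.421 kip/in; f_ty = M·x/J = 3.103 kip/in.
Resultant f_max = √[f_tx² + (f_v + f_ty)²] = √[8.421² + (3.753 + 3.103)²] = 10.86 kip/in.
Capacity per unit length: φr_n = 0.75 × 0.6 × 100 × (0.707 × 0.375) = 11.93 kip/in.
10.86 ≤ 11.93 → adequate.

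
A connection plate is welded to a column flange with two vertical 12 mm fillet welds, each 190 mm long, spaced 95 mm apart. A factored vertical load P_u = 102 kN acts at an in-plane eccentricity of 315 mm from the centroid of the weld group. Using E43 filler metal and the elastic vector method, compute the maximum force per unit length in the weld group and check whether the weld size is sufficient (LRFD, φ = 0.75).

f_max ≈ 1840 N/mm; NOT adequate

E43XX → F_EXX = 430 MPa.
Total weld length L_w = 380 mm. Treat welds as unit-width lines.
Polar moment about centroid: J = 2[d³/12 + d(b/2)²] = 2[190³/12 + 190×47.5²] = 2001000 mm³.
Direct shear f_v = P/L_w = 102×10³ / 380 = 268.4 N/mm (vertical).
Torsion M = P·e = 102×10³ × 315 = 32130000 N·mm.
Critical point at (x, y) = (47.5, 95) from centroid. f_tx = M·y/J = 1526 N/mm; f_ty = M·x/J = 762.9 N/mm.
Resultant f_max = √[f_tx² + (f_v + f_ty)²] = √[1526² + (268.4 + 762.9)²] = 1842 N/mm.
Capacity per unit length: φr_n = 0.75 × 0.6 × 430 × (0.707 × 12) = 1642 N/mm.
1842 > 1642 → NOT adequate.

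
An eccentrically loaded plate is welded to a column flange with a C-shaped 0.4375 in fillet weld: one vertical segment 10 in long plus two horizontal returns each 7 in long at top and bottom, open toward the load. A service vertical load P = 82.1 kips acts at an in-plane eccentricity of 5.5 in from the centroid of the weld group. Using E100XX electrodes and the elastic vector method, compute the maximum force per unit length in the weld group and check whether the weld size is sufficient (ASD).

E100XX → F_EXX = 100 ksi.
Total weld length L_w = 24 in. Treat welds as unit-width lines.
Centroid: x̄ = 2×7×3.5 / 24 = 2.042 in from the vertical weld.
Polar moment about centroid: J = I_x + I_y = [10³/12 + 2×7×5²] + [10×2.042² + 2(7³/12 + 7×1.458²)] = 562 in³.
Direct shear f_v = P/L_w = 82.1 / 24 = 3.421 kip/in (vertical).
Torsion M = P·e = 82.1 × 5.5 = 451.55 kip·in.
Critical point at (x, y) = (4.958, 5) from centroid. f_tx = M·y/J = 4.018 kip/in; f_ty = M·x/J = 3.984 kip/in.
Resultant f_max = √[f_tx² + (f_v + f_ty)²] = √[4.018² + (3.421 + 3.984)²] = 8.425 kip/in.
Capacity per unit length: r_n/Ω = (1/2.0) × 0.6 × 100 × (0.707 × 0.4375) = 9.279 kip/in.
8.425 ≤ 9.279 → adequate.

f_max ≈ 8.42 kip/in; adequate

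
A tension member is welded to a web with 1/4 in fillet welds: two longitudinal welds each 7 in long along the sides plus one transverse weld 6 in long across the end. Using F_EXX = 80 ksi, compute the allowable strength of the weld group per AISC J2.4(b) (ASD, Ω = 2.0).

R_n/Ω ≈ 88.7 kips

t_e = 0.707 × 0.25 = 0.1767 in.
R_nwl = 0.6 × 80 × 0.1767 × 14 = 118.8 kips (longitudinal, 2 welds).
R_nwt = 0.6 × 80 × 0.1767 × 6 = 50.9 kips (transverse, base value).
(i) R_nwl + R_nwt = 169.7 kips; (ii) 0.85 R_nwl + 1.5 R_nwt = 177.3 kips.
R_n = max = 177.3 kips [governs: (ii)]; R_n/Ω = 88.66 kips.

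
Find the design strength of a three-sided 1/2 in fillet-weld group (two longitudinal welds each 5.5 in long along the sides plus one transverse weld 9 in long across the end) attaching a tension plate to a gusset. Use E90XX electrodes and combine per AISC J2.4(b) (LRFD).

E90XX → F_EXX = 90 ksi.
t_e = 0.707 × 0.5 = 0.3535 in.
R_nwl = 0.6 × 90 × 0.3535 × 11 = 210 kips (longitudinal, 2 welds).
R_nwt = 0.6 × 90 × 0.3535 × 9 = 171.8 kips (transverse, base value).
(i) R_nwl + R_nwt = 381.8 kips; (ii) 0.85 R_nwl + 1.5 R_nwt = 436.2 kips.
R_n = max = 436.2 kips [governs: (ii)]; φR_n = 327.1 kips.

φR_n ≈ 327 kips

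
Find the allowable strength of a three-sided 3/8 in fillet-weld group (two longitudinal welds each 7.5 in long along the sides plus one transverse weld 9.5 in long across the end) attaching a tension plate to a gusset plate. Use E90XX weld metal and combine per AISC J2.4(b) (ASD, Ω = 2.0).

E90XX → F_EXX = 90 ksi.
t_e = 0.707 × 0.375 = 0.2651 in.
R_nwl = 0.6 × 90 × 0.2651 × 15 = 214.8 kips (longitudinal, 2 welds).
R_nwt = 0.6 × 90 × 0.2651 × 9.5 = 136 kips (transverse, base value).
(i) R_nwl + R_nwt = 350.8 kips; (ii) 0.85 R_nwl + 1.5 R_nwt = 386.6 kips.
R_n = max = 386.6 kips [governs: (ii)]; R_n/Ω = 193.3 kips.

R_n/Ω ≈ 193 kips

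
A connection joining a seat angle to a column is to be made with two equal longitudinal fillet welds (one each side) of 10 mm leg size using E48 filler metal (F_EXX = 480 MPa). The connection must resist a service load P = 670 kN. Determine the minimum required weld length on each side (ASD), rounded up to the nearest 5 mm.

Throat t_e = 0.707 × 10 = 7.07 mm.
r_n/Ω = (0.6 × 480 × 7.07) / 2.0 = 1018 N/mm = 1.018 kN/mm.
L_req = P / (r_n/Ω) = 670 / 1.018 = 658.1 mm total.
Per side: 658.1 / 2 = 329.1 mm.
Round up → use L = 330 mm on each side.

L = 330 mm on each side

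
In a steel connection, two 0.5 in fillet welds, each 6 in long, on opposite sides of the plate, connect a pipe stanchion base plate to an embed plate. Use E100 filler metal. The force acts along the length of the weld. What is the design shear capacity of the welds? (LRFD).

φR_n ≈ 191 kips

E100XX → F_EXX = 100 ksi.
Effective throat t_e = 0.707 × 0.5 = 0.3535 in.
Total length L = 12 in; A_we = 0.3535 × 12 = 4.242 in².
F_nw = 0.6 F_EXX = 0.6 × 100 = 60 ksi.
φR_n = 0.75 × 60 × 4.242 = 190.9 kips.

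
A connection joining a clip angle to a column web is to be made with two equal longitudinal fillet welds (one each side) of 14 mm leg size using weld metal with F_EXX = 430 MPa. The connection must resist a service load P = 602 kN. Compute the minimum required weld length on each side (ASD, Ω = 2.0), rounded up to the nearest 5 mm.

L = 240 mm on each side

Throat t_e = 0.707 × 14 = 9.898 mm.
r_n/Ω = (0.6 × 430 × 9.898) / 2.0 = 1277 N/mm = 1.277 kN/mm.
L_req = P / (r_n/Ω) = 602 / 1.277 = 471.5 mm total.
Per side: 471.5 / 2 = 235.7 mm.
Round up → use L = 240 mm on each side.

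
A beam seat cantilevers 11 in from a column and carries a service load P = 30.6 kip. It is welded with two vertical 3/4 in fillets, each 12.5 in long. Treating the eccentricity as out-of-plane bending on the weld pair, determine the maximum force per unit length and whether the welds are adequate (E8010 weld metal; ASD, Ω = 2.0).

f_max ≈ 6.58 kip/in; adequate

E80XX → F_EXX = 80 ksi.
L_w = 2 × 12.5 = 25 in; section modulus (unit throat) S = 2 × L²/6 = 52.08 in².
Direct shear f_v = P/L_w = 30.6/25 = 1.224 kip/in.
Moment M = P × e = 30.6 × 11 = 336.6 kip·in; bending f_b = M/S = 6.463 kip/in.
f_max = √(f_v² + f_b²) = √(1.224² + 6.463²) = 6.578 kip/in.
r_n/Ω = (1/2.0) × 0.6 × 80 × (0.707 × 0.75) = 12.73 kip/in → adequate.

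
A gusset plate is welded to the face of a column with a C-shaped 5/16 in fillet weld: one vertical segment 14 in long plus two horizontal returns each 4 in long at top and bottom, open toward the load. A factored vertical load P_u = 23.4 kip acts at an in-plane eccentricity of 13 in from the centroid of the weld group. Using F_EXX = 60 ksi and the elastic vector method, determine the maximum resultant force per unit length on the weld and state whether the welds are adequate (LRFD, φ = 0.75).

Total weld length L_w = 22 in. Treat welds as unit-width lines.
Centroid: x̄ = 2×4×2 / 22 = 0.7273 in from the vertical weld.
Polar moment about centroid: J = I_x + I_y = [14³/12 + 2×4×7²] + [14×0.7273² + 2(4³/12 + 4×1.273²)] = 651.7 in³.
Direct shear f_v = P/L_w = 23.4 / 22 = 1.064 kip/in (vertical).
Torsion M = P·e = 23.4 × 13 = 304.2 kip·in.
Critical point at (x, y) = (3.273, 7) from centroid. f_tx = M·y/J = 3.267 kip/in; f_ty = M·x/J = 1.528 kip/in.
Resultant f_max = √[f_tx² + (f_v + f_ty)²] = √[3.267² + (1.064 + 1.528)²] = 4.17 kip/in.
Capacity per unit length: φr_n = 0.75 × 0.6 × 60 × (0.707 × 0.3125) = 5.965 kip/in.
4.17 ≤ 5.965 → adequate.

f_max ≈ 4.17 kip/in; adequate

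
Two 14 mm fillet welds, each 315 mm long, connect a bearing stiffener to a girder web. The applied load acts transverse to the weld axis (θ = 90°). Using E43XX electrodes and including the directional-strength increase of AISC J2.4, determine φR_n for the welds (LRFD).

φR_n ≈ 1810 kN

E43XX → F_EXX = 430 MPa.
t_e = 0.707 × 14 = 9.898 mm; A_we = 9.898 × 630 = 6236 mm².
Directional factor: 1.0 + 0.5 sin^1.5(90°) = 1.5.
F_nw = 0.6 × 430 × 1.5 = 387 MPa.
φR_n = 0.75 × 387 × 6236 × 10⁻³ = 1810 kN.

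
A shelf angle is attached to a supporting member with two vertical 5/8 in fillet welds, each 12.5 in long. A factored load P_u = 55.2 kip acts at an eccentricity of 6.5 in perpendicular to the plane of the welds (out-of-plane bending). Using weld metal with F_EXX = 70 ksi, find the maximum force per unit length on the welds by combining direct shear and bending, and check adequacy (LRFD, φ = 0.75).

f_max ≈ 7.23 kip/in; adequate

L_w = 2 × 12.5 = 25 in; section modulus (unit throat) S = 2 × L²/6 = 52.08 in².
Direct shear f_v = P/L_w = 55.2/25 = 2.208 kip/in.
Moment M = P × e = 55.2 × 6.5 = 358.8 kip·in; bending f_b = M/S = 6.889 kip/in.
f_max = √(f_v² + f_b²) = √(2.208² + 6.889²) = 7.234 kip/in.
φr_n = 0.75 × 0.6 × 70 × (0.707 × 0.625) = 13.92 kip/in → adequate.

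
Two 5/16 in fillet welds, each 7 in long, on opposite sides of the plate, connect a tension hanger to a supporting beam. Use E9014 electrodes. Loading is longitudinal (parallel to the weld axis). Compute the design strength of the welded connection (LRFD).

E90XX → F_EXX = 90 ksi.
Effective throat t_e = 0.707 × 0.3125 = 0.2209 in.
Total length L = 14 in; A_we = 0.2209 × 14 = 3.093 in².
F_nw = 0.6 F_EXX = 0.6 × 90 = 54 ksi.
φR_n = 0.75 × 54 × 3.093 = 125.3 kip.

φR_n ≈ 125 kip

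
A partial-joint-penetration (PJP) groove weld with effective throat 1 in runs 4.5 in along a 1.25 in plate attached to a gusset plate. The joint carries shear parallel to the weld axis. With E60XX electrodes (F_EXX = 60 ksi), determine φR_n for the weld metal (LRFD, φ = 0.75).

φR_n ≈ 122 kip

Effective throat (given) t_e = 1 in.
A_we = 1 × 4.5 = 4.5 in².
F_nw = 0.6 F_EXX = 36 ksi.
φR_n = 0.75 × 36 × 4.5 = 121.5 kip.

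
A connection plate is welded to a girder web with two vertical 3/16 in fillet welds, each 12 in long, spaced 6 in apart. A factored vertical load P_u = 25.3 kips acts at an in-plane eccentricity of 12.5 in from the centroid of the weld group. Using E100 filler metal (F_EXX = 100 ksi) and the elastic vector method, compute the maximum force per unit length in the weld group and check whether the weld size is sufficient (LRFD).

Total weld length L_w = 24 in. Treat welds as unit-width lines.
Polar moment about centroid: J = 2[d³/12 + d(b/2)²] = 2[12³/12 + 12×3²] = 504 in³.
Direct shear f_v = P/L_w = 25.3 / 24 = 1.054 kip/in (vertical).
Torsion M = P·e = 25.3 × 12.5 = 316.25 kip·in.
Critical point at (x, y) = (3, 6) from centroid. f_tx = M·y/J = 3.765 kip/in; f_ty = M·x/J = 1.882 kip/in.
Resultant f_max = √[f_tx² + (f_v + f_ty)²] = √[3.765² + (1.054 + 1.882)²] = 4.775 kip/in.
Capacity per unit length: φr_n = 0.75 × 0.6 × 100 × (0.707 × 0.1875) = 5.965 kip/in.
4.775 ≤ 5.965 → adequate.

f_max ≈ 4.77 kip/in; adequate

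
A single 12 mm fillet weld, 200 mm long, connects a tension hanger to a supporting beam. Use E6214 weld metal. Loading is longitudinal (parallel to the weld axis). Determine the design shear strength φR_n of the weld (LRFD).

E62XX → F_EXX = 620 MPa.
Effective throat t_e = 0.707 × 12 = 8.484 mm.
Total length L = 200 mm; A_we = 8.484 × 200 = 1697 mm².
F_nw = 0.6 F_EXX = 0.6 × 620 = 372 MPa.
φR_n = 0.75 × 372 × 1697 × 10⁻³ = 473.4 kN.

φR_n ≈ 473 kN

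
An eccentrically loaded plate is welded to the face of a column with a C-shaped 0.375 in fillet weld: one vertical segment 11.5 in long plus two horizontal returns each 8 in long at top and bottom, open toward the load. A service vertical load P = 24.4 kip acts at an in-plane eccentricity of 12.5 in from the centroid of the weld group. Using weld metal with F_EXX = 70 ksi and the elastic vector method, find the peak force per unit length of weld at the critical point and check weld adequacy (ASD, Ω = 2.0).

Total weld length L_w = 27.5 in. Treat welds as unit-width lines.
Centroid: x̄ = 2×8×4 / 27.5 = 2.327 in from the vertical weld.
Polar moment about centroid: J = I_x + I_y = [11.5³/12 + 2×8×5.75²] + [11.5×2.327² + 2(8³/12 + 8×1.673²)] = 848.1 in³.
Direct shear f_v = P/L_w = 24.4 / 27.5 = 0.8873 kip/in (vertical).
Torsion M = P·e = 24.4 × 12.5 = 305 kip·in.
Critical point at (x, y) = (5.673, 5.75) from centroid. f_tx = M·y/J = 2.068 kip/in; f_ty = M·x/J = 2.04 kip/in.
Resultant f_max = √[f_tx² + (f_v + f_ty)²] = √[2.068² + (0.8873 + 2.04)²] = 3.584 kip/in.
Capacity per unit length: r_n/Ω = (1/2.0) × 0.6 × 70 × (0.707 × 0.375) = 5.568 kip/in.
3.584 ≤ 5.568 → adequate.

f_max ≈ 3.58 kip/in; adequate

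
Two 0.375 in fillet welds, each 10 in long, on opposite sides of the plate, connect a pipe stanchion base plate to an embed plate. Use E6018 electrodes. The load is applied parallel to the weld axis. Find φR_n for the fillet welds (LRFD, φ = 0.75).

E60XX → F_EXX = 60 ksi.
Effective throat t_e = 0.707 × 0.375 = 0.2651 in.
Total length L = 20 in; A_we = 0.2651 × 20 = 5.303 in².
F_nw = 0.6 F_EXX = 0.6 × 60 = 36 ksi.
φR_n = 0.75 × 36 × 5.303 = 143.2 kips.

φR_n ≈ 143 kips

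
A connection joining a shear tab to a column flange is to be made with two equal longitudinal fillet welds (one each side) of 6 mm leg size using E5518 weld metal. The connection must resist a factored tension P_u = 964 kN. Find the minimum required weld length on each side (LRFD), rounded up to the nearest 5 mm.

L = 460 mm on each side

E55XX → F_EXX = 550 MPa.
Throat t_e = 0.707 × 6 = 4.242 mm.
φr_n = 0.75 × 0.6 × 550 × 4.242 × 10⁻³ = 1.05 kN/mm.
L_req = P_u / φr_n = 964 / 1.05 = 918.2 mm total.
Per side: 918.2 / 2 = 459.1 mm.
Round up → use L = 460 mm on each side.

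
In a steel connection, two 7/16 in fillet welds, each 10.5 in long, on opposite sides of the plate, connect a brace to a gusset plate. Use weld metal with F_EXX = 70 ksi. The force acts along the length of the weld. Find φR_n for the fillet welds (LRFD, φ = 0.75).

Effective throat t_e = 0.707 × 0.4375 = 0.3093 in.
Total length L = 21 in; A_we = 0.3093 × 21 = 6.496 in².
F_nw = 0.6 F_EXX = 0.6 × 70 = 42 ksi.
φR_n = 0.75 × 42 × 6.496 = 204.6 kips.

φR_n ≈ 205 kips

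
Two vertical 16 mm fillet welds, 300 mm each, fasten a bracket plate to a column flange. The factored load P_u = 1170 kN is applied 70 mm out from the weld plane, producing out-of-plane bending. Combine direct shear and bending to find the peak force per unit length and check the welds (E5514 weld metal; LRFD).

f_max ≈ 3350 N/mm; NOT adequate

E55XX → F_EXX = 550 MPa.
L_w = 2 × 300 = 600 mm; section modulus (unit throat) S = 2 × L²/6 = 30000 mm².
Direct shear f_v = P/L_w = 1170×10³/600 = 1950 N/mm.
Moment M = P × e = 1170×10³ × 70 = 81900000 N·mm; bending f_b = M/S = 2730 N/mm.
f_max = √(f_v² + f_b²) = √(1950² + 2730²) = 3355 N/mm.
φr_n = 0.75 × 0.6 × 550 × (0.707 × 16) = 2800 N/mm → NOT adequate.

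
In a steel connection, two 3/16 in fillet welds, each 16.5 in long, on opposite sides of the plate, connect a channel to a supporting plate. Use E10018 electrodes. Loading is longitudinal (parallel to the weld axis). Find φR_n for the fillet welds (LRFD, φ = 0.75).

E100XX → F_EXX = 100 ksi.
Effective throat t_e = 0.707 × 0.1875 = 0.1326 in.
Total length L = 33 in; A_we = 0.1326 × 33 = 4.375 in².
F_nw = 0.6 F_EXX = 0.6 × 100 = 60 ksi.
φR_n = 0.75 × 60 × 4.375 = 196.9 kip.

φR_n ≈ 197 kip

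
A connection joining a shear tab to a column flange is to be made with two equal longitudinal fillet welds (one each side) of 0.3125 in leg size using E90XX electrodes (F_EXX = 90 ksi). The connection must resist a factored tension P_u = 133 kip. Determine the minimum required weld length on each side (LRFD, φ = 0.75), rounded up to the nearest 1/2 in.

Throat t_e = 0.707 × 0.3125 = 0.2209 in.
φr_n = 0.75 × 0.6 × 90 × 0.2209 = 8.948 kip/in.
L_req = P_u / φr_n = 133 / 8.948 = 14.86 in total.
Per side: 14.86 / 2 = 7.432 in.
Round up → use L = 7.5 in on each side.

L = 7.5 in on each side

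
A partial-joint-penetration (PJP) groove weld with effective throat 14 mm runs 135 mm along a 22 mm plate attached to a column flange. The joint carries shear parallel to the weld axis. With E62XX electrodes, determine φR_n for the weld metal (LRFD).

E62XX → F_EXX = 620 MPa.
Effective throat (given) t_e = 14 mm.
A_we = 14 × 135 = 1890 mm².
F_nw = 0.6 F_EXX = 372 MPa.
φR_n = 0.75 × 372 × 1890 × 10⁻³ = 527.3 kN.

φR_n ≈ 527 kN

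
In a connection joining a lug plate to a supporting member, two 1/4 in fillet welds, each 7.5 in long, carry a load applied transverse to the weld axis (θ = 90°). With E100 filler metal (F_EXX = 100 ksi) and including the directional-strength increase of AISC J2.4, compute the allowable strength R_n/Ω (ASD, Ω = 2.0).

t_e = 0.707 × 0.25 = 0.1767 in; A_we = 0.1767 × 15 = 2.651 in².
Directional factor: 1.0 + 0.5 sin^1.5(90°) = 1.5.
F_nw = 0.6 × 100 × 1.5 = 90 ksi.
R_n/Ω = (90 × 2.651) / 2.0 = 119.3 kip.

R_n/Ω ≈ 119 kip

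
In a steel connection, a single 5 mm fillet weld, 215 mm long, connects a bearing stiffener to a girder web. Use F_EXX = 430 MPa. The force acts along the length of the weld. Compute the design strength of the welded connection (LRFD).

φR_n ≈ 147 kN

Effective throat t_e = 0.707 × 5 = 3.535 mm.
Total length L = 215 mm; A_we = 3.535 × 215 = 760 mm².
F_nw = 0.6 F_EXX = 0.6 × 430 = 258 MPa.
φR_n = 0.75 × 258 × 760 × 10⁻³ = 147.1 kN.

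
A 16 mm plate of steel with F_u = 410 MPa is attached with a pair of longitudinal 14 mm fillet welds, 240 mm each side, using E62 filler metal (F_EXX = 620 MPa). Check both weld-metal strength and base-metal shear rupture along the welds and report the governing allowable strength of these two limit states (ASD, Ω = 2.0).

t_e = 0.707 × 14 = 9.898 mm; L = 480 mm.
Weld metal: R_n/Ω = (1/2.0) × 0.6 × 620 × 9.898 × 480 × 10⁻³ = 883.7 kN.
Base metal (shear rupture): R_n/Ω = (1/2.0) × 0.6 × 410 × 16 × 480 × 10⁻³ = 944.6 kN.
Governing: weld metal.

R_n/Ω ≈ 884 kN (weld metal governs)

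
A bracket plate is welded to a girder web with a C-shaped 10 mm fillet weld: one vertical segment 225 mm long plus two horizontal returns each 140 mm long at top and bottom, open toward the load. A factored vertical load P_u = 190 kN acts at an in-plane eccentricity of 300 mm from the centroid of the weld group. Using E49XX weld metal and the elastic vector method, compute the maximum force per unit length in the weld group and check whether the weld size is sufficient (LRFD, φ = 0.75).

E49XX → F_EXX = 490 MPa.
Total weld length L_w = 505 mm. Treat welds as unit-width lines.
Centroid: x̄ = 2×140×70 / 505 = 38.81 mm from the vertical weld.
Polar moment about centroid: J = I_x + I_y = [225³/12 + 2×140×112.5²] + [225×38.81² + 2(140³/12 + 140×31.19²)] = 5562000 mm³.
Direct shear f_v = P/L_w = 190×10³ / 505 = 376.2 N/mm (vertical).
Torsion M = P·e = 190×10³ × 300 = 57000000 N·mm.
Critical point at (x, y) = (101.2, 112.5) from centroid. f_tx = M·y/J = 1153 N/mm; f_ty = M·x/J = 1037 N/mm.
Resultant f_max = √[f_tx² + (f_v + f_ty)²] = √[1153² + (376.2 + 1037)²] = 1824 N/mm.
Capacity per unit length: φr_n = 0.75 × 0.6 × 490 × (0.707 × 10) = 1559 N/mm.
1824 > 1559 → NOT adequate.

f_max ≈ 1820 N/mm; NOT adequate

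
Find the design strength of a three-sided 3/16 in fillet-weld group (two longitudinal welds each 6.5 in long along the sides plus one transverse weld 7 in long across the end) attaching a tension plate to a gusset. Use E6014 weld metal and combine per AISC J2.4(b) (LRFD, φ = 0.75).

φR_n ≈ 77.1 kips

E60XX → F_EXX = 60 ksi.
t_e = 0.707 × 0.1875 = 0.1326 in.
R_nwl = 0.6 × 60 × 0.1326 × 13 = 62.04 kips (longitudinal, 2 welds).
R_nwt = 0.6 × 60 × 0.1326 × 7 = 33.41 kips (transverse, base value).
(i) R_nwl + R_nwt = 95.44 kips; (ii) 0.85 R_nwl + 1.5 R_nwt = 102.8 kips.
R_n = max = 102.8 kips [governs: (ii)]; φR_n = 77.13 kips.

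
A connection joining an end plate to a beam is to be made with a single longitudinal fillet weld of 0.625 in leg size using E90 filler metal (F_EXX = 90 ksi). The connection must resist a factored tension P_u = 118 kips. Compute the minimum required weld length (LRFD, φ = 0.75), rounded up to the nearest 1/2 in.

Throat t_e = 0.707 × 0.625 = 0.4419 in.
φr_n = 0.75 × 0.6 × 90 × 0.4419 = 17.9 kips/in.
L_req = P_u / φr_n = 118 / 17.9 = 6.594 in total.
Round up → use L = 7 in.

L = 7 in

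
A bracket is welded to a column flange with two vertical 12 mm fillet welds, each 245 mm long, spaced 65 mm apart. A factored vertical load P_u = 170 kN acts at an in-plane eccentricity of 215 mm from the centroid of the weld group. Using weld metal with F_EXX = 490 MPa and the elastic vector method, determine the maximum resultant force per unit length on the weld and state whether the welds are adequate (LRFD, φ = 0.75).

f_max ≈ 1680 N/mm; adequate

Total weld length L_w = 490 mm. Treat welds as unit-width lines.
Polar moment about centroid: J = 2[d³/12 + d(b/2)²] = 2[245³/12 + 245×32.5²] = 2969000 mm³.
Direct shear f_v = P/L_w = 170×10³ / 490 = 346.9 N/mm (vertical).
Torsion M = P·e = 170×10³ × 215 = 36550000 N·mm.
Critical point at (x, y) = (32.5, 122.5) from centroid. f_tx = M·y/J = 1508 N/mm; f_ty = M·x/J = 400.1 N/mm.
Resultant f_max = √[f_tx² + (f_v + f_ty)²] = √[1508² + (346.9 + 400.1)²] = 1683 N/mm.
Capacity per unit length: φr_n = 0.75 × 0.6 × 490 × (0.707 × 12) = 1871 N/mm.
1683 ≤ 1871 → adequate.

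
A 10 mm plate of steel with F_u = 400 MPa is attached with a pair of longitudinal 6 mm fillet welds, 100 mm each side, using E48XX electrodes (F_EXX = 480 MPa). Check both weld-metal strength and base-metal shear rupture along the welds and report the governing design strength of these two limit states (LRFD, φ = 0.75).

φR_n ≈ 183 kN (weld metal governs)

t_e = 0.707 × 6 = 4.242 mm; L = 200 mm.
Weld metal: φR_n = 0.75 × 0.6 × 480 × 4.242 × 200 × 10⁻³ = 183.3 kN.
Base metal (shear rupture): φR_n = 0.75 × 0.6 × 400 × 10 × 200 × 10⁻³ = 360 kN.
Governing: weld metal.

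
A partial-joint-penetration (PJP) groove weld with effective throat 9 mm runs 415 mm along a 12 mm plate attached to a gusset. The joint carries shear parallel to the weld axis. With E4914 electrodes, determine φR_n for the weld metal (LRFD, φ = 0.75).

φR_n ≈ 824 kN

E49XX → F_EXX = 490 MPa.
Effective throat (given) t_e = 9 mm.
A_we = 9 × 415 = 3735 mm².
F_nw = 0.6 F_EXX = 294 MPa.
φR_n = 0.75 × 294 × 3735 × 10⁻³ = 823.6 kN.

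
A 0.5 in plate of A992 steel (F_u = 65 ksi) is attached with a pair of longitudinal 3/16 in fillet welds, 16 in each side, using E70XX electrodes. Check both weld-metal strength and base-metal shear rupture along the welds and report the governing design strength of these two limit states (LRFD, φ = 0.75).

φR_n ≈ 134 kip (weld metal governs)

E70XX → F_EXX = 70 ksi.
t_e = 0.707 × 0.1875 = 0.1326 in; L = 32 in.
Weld metal: φR_n = 0.75 × 0.6 × 70 × 0.1326 × 32 = 133.6 kip.
Base metal (shear rupture): φR_n = 0.75 × 0.6 × 65 × 0.5 × 32 = 468 kip.
Governing: weld metal.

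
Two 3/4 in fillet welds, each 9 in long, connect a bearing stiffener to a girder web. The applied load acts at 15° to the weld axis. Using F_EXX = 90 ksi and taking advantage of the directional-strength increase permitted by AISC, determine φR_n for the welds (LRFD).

φR_n ≈ 412 kips

t_e = 0.707 × 0.75 = 0.5302 in; A_we = 0.5302 × 18 = 9.544 in².
Directional factor: 1.0 + 0.5 sin^1.5(15°) = 1.066.
F_nw = 0.6 × 90 × 1.066 = 57.56 ksi.
φR_n = 0.75 × 57.56 × 9.544 = 412 kips.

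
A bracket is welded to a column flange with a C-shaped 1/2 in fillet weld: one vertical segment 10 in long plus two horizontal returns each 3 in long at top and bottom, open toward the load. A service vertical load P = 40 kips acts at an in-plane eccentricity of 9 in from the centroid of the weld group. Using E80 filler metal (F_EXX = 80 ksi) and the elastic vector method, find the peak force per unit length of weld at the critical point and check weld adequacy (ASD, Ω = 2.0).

Total weld length L_w = 16 in. Treat welds as unit-width lines.
Centroid: x̄ = 2×3×1.5 / 16 = 0.5625 in from the vertical weld.
Polar moment about centroid: J = I_x + I_y = [10³/12 + 2×3×5²] + [10×0.5625² + 2(3³/12 + 3×0.9375²)] = 246.3 in³.
Direct shear f_v = P/L_w = 40 / 16 = 2.5 kip/in (vertical).
Torsion M = P·e = 40 × 9 = 360 kip·in.
Critical point at (x, y) = (2.438, 5) from centroid. f_tx = M·y/J = 7.309 kip/in; f_ty = M·x/J = 3.563 kip/in.
Resultant f_max = √[f_tx² + (f_v + f_ty)²] = √[7.309² + (2.5 + 3.563)²] = 9.497 kip/in.
Capacity per unit length: r_n/Ω = (1/2.0) × 0.6 × 80 × (0.707 × 0.5) = 8.484 kip/in.
9.497 > 8.484 → NOT adequate.

f_max ≈ 9.5 kip/in; NOT adequate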